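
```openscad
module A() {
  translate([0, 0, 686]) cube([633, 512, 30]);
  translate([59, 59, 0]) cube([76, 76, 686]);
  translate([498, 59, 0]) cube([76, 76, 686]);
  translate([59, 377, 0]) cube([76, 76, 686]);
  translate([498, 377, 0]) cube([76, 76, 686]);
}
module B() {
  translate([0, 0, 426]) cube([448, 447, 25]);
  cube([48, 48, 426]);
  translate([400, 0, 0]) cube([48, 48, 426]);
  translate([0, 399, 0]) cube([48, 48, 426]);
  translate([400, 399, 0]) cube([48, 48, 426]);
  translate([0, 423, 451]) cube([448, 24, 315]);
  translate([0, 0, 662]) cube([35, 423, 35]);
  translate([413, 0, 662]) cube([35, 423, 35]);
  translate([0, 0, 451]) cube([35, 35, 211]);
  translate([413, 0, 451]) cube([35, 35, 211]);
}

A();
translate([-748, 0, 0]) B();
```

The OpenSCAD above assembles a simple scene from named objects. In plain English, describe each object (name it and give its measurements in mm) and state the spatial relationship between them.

A is a table: top 633 mm (x) × 512 mm (y), 30 mm thick, upper face at z = 716 mm, on four 76×76 mm square legs, each inset 59 mm from the nearest pair of top edges, running from z = 0 to the bottom of the top.

B is a chair. The seat is a 448×447×25 mm slab with its top at z = 451 mm, on four 48×48 mm corner legs (flush with the seat edges, standing on z = 0). A flat backrest 24 mm thick, 315 mm tall, spans the full seat width and rises from the seat top along its +y edge, rear face flush with the rear of the seat. Two armrests of 35×35 mm section run along each side from the seat's front edge to the front of the backrest, top faces 246 mm above the seat top and outer faces flush with the seat's x-edges; a 35×35 mm post under the front of each armrest stands on the seat at the front corner.

The chair is on the floor beside the table on its −x side.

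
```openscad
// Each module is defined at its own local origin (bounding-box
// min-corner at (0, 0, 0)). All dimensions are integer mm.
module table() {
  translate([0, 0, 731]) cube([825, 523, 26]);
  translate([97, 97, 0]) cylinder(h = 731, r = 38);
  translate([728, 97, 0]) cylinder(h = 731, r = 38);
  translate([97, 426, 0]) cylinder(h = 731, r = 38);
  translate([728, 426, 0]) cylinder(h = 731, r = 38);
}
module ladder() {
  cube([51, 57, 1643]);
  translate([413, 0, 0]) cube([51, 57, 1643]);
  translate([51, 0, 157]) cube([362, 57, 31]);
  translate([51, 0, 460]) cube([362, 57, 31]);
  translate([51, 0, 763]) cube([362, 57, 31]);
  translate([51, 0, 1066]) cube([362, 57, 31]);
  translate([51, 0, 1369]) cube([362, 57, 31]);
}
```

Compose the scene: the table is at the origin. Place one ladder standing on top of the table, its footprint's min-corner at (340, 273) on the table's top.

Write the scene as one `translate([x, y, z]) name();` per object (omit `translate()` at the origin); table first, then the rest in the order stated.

table();
translate([340, 273, 757]) ladder();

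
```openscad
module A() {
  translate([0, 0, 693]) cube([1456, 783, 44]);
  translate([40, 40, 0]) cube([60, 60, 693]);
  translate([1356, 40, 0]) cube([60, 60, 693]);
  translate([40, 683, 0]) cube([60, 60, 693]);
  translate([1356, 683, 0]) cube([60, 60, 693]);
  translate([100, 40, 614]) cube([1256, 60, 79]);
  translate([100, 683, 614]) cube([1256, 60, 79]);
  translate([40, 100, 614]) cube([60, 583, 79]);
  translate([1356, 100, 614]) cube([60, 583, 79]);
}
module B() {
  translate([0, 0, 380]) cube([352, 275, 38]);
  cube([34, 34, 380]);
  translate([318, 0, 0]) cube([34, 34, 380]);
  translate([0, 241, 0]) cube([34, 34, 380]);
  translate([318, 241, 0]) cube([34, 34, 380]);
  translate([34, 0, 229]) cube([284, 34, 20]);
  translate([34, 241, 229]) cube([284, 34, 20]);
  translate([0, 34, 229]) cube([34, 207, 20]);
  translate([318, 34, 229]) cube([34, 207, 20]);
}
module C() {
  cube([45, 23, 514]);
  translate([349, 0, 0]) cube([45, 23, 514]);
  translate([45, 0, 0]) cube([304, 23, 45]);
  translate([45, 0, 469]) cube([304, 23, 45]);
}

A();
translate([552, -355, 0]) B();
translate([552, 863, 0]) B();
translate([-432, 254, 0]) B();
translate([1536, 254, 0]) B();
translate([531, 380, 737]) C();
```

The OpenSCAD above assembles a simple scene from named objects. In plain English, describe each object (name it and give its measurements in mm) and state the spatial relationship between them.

A is a table with a 1456×783 mm rectangular top, 44 mm thick, top surface at z = 737 mm, supported by four 60×60 mm square legs, each inset 40 mm from the nearest pair of top edges, running from the floor. Four apron rails, 60 mm thick and 79 mm tall, run between adjacent legs with their top edges flush with the underside of the top and their outer faces flush with the legs' outer faces.

B is a four-legged stool. The seat is 352×275 mm, 38 mm thick, top at z = 418 mm. It stands on four square legs, each 34×34 mm in cross-section, from z = 0 to the seat underside, each flush with a corner of the seat. Four stretchers, 34 mm wide and 20 mm tall, connect adjacent legs with their undersides at z = 229 mm, each running between the inner faces of the legs it joins and aligned with the legs' outer faces on the other axis.

C is a rectangular picture frame lying in the x–z plane (depth along y). The opening is 304 mm wide (x) by 424 mm tall (z), surrounded by a border 45 mm wide on all four sides. The frame is 23 mm deep and is made of two full-height vertical stiles with two horizontal rails fitted between them.

Four stools sit around the table at the −y, +y, −x, +x sides. The picture frame is on top of the table, centred.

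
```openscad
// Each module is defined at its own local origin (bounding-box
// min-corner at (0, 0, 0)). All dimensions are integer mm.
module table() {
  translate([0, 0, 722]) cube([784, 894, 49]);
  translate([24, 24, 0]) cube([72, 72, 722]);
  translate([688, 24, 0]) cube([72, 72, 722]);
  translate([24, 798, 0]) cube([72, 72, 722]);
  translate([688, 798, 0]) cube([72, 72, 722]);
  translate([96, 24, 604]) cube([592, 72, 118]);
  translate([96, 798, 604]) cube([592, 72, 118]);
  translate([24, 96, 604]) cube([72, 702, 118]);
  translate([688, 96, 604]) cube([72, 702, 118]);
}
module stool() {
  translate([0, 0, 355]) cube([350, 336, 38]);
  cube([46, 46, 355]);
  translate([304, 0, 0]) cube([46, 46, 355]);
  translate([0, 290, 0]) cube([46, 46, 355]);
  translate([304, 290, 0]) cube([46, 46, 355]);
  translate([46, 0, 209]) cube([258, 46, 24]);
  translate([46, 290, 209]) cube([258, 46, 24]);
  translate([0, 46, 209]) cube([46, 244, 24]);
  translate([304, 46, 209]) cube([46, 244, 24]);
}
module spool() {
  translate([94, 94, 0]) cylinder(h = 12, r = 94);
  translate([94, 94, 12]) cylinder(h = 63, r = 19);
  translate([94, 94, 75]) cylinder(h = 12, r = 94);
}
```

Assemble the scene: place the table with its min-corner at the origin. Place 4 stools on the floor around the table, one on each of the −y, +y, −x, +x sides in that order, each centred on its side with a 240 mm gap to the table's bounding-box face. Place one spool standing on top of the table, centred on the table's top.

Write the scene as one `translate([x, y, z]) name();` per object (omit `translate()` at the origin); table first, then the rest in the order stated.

table();
translate([217, -576, 0]) stool();
translate([217, 1134, 0]) stool();
translate([-590, 279, 0]) stool();
translate([1024, 279, 0]) stool();
translate([298, 353, 771]) spool();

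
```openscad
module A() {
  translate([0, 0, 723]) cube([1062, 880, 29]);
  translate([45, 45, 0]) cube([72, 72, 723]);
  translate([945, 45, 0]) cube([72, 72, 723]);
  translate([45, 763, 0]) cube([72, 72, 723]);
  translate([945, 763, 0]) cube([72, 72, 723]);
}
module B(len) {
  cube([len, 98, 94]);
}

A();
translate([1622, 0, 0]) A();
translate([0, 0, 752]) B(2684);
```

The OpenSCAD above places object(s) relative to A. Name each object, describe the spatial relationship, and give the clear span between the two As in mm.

A is a table. B is a beam. A beam spans the tops of two tables. The clear span between the two tables is 560 mm.

Second table starts at x = 1622; first ends at x = 1062; clear span = 1622 − 1062 = 560 mm.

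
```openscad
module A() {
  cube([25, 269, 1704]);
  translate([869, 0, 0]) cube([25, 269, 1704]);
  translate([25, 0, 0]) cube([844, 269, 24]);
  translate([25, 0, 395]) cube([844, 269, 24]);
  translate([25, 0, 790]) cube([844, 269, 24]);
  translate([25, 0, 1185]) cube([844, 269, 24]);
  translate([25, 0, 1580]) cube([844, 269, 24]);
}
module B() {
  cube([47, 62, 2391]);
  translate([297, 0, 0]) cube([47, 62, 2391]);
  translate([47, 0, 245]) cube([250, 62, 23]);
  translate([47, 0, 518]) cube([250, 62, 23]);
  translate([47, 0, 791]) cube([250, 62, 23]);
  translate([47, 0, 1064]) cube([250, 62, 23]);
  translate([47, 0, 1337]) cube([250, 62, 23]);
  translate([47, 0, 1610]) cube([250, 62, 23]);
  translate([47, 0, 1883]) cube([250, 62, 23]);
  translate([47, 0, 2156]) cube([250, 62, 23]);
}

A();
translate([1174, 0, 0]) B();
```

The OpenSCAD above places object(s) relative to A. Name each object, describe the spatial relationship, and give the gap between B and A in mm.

The ladder's nearest face is 280 mm from the bookshelf's +x face.

A is a bookshelf. B is a ladder. The ladder is on the floor beside the bookshelf on its +x side. The gap between the ladder and the bookshelf is 280 mm.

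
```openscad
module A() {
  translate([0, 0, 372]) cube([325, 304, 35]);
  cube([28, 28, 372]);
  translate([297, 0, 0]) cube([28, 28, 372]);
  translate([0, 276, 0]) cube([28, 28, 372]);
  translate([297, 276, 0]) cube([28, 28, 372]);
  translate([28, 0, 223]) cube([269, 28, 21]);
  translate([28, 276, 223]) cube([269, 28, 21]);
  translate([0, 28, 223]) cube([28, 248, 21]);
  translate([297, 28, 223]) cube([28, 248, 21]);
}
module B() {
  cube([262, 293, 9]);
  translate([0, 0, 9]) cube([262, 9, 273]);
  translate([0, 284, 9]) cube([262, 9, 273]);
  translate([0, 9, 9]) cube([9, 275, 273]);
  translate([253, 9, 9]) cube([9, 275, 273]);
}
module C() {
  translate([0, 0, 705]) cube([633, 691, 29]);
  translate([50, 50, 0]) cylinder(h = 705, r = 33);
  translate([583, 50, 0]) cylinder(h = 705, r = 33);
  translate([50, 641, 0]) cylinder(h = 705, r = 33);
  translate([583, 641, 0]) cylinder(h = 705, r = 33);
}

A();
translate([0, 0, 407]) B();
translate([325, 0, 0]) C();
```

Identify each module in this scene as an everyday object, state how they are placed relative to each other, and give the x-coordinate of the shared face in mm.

A is a stool. B is an open box. C is a table. The open box is on top of the stool. The table is against the stool's +x side, with their −y faces flush. The x-coordinate of the shared face is 325 mm.

The stool's +x face and the table's −x face are both at x = 325 mm.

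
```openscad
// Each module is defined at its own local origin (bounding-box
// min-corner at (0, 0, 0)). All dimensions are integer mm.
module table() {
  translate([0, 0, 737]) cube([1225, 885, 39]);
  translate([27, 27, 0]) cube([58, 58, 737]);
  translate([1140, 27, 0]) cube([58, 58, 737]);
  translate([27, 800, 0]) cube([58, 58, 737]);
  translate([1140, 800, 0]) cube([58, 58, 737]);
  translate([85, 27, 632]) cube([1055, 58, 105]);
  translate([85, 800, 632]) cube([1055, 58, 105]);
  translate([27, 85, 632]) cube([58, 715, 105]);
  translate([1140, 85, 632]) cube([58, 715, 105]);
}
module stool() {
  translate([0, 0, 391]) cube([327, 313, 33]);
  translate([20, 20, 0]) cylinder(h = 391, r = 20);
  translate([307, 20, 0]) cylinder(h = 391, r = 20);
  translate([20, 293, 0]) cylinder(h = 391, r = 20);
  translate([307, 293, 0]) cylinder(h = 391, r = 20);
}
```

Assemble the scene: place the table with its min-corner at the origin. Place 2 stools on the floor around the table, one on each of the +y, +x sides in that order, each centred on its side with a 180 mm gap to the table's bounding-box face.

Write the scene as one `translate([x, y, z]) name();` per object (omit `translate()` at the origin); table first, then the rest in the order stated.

table();
translate([449, 1065, 0]) stool();
translate([1405, 286, 0]) stool();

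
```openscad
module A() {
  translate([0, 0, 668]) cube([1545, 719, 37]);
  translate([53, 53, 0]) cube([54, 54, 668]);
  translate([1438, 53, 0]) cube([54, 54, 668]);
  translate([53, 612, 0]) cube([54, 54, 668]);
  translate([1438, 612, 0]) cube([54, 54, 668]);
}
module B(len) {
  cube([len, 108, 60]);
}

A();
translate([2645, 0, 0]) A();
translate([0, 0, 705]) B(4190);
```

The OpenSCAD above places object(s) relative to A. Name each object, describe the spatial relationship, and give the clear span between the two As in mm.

Second table starts at x = 2645; first ends at x = 1545; clear span = 2645 − 1545 = 1100 mm.

A is a table. B is a beam. A beam spans the tops of two tables. The clear span between the two tables is 1100 mm.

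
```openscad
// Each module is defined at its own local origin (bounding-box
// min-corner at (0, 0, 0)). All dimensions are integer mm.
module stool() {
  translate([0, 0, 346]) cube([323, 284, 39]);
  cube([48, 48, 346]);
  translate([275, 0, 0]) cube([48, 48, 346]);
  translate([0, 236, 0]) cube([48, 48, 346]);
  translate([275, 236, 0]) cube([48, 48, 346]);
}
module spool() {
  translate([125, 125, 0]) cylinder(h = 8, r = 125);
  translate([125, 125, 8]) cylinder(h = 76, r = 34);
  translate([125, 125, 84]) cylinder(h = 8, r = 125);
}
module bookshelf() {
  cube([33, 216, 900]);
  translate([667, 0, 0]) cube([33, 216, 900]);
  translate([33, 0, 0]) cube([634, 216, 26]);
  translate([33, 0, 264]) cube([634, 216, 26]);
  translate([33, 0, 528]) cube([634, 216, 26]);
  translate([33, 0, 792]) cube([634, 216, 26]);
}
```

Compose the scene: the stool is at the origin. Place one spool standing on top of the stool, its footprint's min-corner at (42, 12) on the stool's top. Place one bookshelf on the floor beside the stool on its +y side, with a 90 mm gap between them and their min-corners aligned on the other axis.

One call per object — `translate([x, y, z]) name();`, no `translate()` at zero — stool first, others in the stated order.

stool();
translate([42, 12, 385]) spool();
translate([0, 374, 0]) bookshelf();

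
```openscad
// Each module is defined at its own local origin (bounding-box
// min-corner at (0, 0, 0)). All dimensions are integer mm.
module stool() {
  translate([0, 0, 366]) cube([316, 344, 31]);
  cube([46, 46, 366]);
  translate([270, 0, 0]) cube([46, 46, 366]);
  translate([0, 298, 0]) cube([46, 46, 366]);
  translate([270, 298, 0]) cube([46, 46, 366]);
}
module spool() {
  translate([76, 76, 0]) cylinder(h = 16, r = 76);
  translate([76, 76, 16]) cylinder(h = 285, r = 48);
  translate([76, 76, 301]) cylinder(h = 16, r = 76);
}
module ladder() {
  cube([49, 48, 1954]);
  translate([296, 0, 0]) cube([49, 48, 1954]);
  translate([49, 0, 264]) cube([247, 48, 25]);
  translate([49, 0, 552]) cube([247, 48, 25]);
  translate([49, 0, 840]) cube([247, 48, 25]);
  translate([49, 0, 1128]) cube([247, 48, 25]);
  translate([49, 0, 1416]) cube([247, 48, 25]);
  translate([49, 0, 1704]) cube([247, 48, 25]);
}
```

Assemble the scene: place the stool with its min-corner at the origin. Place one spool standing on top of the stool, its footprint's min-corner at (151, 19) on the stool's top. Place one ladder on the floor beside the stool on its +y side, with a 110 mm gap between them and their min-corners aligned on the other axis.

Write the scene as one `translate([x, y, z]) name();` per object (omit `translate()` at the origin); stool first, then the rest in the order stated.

stool();
translate([151, 19, 397]) spool();
translate([0, 454, 0]) ladder();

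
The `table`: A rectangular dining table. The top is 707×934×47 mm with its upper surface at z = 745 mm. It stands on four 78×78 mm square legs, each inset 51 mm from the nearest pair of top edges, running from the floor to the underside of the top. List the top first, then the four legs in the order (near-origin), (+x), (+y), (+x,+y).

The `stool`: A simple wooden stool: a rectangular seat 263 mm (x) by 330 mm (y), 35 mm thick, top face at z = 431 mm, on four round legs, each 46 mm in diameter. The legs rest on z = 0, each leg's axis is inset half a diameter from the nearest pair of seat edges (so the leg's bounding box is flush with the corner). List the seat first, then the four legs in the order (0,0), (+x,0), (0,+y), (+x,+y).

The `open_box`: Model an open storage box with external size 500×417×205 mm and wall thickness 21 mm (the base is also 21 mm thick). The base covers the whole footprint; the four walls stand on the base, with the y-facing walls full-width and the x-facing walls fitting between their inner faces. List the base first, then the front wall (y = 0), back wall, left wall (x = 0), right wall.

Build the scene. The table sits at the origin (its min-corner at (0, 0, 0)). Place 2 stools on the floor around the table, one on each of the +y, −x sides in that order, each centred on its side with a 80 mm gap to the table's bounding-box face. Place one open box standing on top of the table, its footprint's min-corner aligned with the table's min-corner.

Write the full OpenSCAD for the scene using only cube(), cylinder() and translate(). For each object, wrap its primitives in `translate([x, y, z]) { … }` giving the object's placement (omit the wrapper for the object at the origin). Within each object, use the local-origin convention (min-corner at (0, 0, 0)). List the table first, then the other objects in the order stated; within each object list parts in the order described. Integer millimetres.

translate([0, 0, 698]) cube([707, 934, 47]);
translate([51, 51, 0]) cube([78, 78, 698]);
translate([578, 51, 0]) cube([78, 78, 698]);
translate([51, 805, 0]) cube([78, 78, 698]);
translate([578, 805, 0]) cube([78, 78, 698]);
translate([222, 1014, 0]) {
  translate([0, 0, 396]) cube([263, 330, 35]);
  translate([23, 23, 0]) cylinder(h = 396, r = 23);
  translate([240, 23, 0]) cylinder(h = 396, r = 23);
  translate([23, 307, 0]) cylinder(h = 396, r = 23);
  translate([240, 307, 0]) cylinder(h = 396, r = 23);
}
translate([-343, 302, 0]) {
  translate([0, 0, 396]) cube([263, 330, 35]);
  translate([23, 23, 0]) cylinder(h = 396, r = 23);
  translate([240, 23, 0]) cylinder(h = 396, r = 23);
  translate([23, 307, 0]) cylinder(h = 396, r = 23);
  translate([240, 307, 0]) cylinder(h = 396, r = 23);
}
translate([0, 0, 745]) {
  cube([500, 417, 21]);
  translate([0, 0, 21]) cube([500, 21, 184]);
  translate([0, 396, 21]) cube([500, 21, 184]);
  translate([0, 21, 21]) cube([21, 375, 184]);
  translate([479, 21, 21]) cube([21, 375, 184]);
}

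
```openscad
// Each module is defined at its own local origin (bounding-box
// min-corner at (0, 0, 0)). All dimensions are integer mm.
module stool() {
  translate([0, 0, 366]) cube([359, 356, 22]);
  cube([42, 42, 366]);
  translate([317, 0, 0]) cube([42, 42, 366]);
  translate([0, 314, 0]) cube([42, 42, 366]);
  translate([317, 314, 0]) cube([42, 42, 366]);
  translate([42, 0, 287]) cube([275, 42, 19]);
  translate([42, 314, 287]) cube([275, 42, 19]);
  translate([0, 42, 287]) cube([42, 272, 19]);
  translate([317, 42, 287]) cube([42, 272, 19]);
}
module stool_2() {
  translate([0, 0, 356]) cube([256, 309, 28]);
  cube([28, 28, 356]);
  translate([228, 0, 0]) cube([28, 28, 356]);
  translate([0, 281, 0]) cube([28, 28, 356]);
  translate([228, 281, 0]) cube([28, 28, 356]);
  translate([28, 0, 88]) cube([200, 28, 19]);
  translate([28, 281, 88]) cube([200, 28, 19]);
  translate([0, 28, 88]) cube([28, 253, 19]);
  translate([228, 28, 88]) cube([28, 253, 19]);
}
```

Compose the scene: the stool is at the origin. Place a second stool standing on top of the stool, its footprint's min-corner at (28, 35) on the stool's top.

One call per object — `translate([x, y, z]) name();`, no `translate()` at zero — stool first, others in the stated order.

stool();
translate([28, 35, 388]) stool_2();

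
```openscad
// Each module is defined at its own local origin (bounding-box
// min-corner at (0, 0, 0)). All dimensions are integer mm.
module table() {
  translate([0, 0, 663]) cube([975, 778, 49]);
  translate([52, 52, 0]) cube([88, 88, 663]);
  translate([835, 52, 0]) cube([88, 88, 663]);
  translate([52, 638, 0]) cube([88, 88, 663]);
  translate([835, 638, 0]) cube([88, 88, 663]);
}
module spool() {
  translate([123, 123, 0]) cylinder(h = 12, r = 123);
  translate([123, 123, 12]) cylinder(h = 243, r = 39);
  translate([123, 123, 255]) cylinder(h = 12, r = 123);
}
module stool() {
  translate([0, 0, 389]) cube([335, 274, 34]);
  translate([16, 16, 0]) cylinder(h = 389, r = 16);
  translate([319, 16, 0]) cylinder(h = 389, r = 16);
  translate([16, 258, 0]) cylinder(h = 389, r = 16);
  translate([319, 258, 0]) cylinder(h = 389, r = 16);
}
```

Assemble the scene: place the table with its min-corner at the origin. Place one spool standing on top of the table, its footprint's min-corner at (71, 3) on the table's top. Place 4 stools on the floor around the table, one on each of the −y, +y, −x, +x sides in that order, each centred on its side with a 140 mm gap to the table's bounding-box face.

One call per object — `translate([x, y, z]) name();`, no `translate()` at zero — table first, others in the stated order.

table();
translate([71, 3, 712]) spool();
translate([320, -414, 0]) stool();
translate([320, 918, 0]) stool();
translate([-475, 252, 0]) stool();
translate([1115, 252, 0]) stool();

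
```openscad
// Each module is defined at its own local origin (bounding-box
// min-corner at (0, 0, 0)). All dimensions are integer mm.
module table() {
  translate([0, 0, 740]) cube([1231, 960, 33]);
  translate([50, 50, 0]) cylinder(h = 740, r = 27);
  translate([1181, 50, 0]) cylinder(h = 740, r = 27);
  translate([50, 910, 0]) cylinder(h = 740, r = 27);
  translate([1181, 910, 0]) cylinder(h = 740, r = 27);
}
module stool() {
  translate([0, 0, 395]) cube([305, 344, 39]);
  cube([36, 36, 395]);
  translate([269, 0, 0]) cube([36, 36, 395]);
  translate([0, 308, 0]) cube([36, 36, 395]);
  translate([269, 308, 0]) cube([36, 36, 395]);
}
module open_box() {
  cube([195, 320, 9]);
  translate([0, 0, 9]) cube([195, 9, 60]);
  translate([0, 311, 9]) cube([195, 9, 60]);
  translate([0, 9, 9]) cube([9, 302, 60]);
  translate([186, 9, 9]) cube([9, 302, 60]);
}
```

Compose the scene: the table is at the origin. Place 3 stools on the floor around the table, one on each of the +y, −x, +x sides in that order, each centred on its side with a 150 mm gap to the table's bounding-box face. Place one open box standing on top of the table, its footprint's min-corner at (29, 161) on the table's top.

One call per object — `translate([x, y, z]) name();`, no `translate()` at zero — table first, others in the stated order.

table();
translate([463, 1110, 0]) stool();
translate([-455, 308, 0]) stool();
translate([1381, 308, 0]) stool();
translate([29, 161, 773]) open_box();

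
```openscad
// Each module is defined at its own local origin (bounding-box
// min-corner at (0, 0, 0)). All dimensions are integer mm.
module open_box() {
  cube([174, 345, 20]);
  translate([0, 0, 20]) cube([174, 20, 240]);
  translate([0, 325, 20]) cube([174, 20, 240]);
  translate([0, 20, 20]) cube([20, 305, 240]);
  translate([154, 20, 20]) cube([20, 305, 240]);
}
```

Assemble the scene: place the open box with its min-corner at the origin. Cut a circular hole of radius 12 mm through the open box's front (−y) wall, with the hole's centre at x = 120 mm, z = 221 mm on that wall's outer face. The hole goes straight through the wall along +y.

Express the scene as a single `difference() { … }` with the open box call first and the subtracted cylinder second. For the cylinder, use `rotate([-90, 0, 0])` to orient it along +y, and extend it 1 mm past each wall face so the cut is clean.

difference() {
  open_box();
  translate([120, -1, 221]) rotate([-90, 0, 0]) cylinder(h = 22, r = 12);
}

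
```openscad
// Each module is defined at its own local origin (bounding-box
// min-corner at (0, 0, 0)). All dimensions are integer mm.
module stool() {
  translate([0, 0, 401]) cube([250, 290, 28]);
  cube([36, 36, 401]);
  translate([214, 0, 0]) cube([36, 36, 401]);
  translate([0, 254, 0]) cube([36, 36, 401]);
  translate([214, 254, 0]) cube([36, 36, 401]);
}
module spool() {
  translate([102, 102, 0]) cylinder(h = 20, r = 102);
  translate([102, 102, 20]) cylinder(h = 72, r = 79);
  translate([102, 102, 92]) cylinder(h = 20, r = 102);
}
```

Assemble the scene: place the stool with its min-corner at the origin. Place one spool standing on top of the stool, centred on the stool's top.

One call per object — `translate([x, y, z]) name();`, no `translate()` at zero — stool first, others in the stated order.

stool();
translate([23, 43, 429]) spool();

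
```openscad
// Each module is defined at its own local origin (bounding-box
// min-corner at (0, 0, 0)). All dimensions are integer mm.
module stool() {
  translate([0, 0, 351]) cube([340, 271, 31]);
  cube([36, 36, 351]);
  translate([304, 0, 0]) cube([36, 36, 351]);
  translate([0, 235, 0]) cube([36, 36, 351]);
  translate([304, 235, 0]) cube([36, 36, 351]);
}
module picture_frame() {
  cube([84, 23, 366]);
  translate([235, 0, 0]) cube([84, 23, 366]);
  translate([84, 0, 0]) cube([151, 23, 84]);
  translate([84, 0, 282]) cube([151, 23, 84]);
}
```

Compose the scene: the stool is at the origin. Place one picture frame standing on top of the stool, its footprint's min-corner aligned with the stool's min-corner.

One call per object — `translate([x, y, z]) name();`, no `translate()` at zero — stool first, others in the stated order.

stool();
translate([0, 0, 382]) picture_frame();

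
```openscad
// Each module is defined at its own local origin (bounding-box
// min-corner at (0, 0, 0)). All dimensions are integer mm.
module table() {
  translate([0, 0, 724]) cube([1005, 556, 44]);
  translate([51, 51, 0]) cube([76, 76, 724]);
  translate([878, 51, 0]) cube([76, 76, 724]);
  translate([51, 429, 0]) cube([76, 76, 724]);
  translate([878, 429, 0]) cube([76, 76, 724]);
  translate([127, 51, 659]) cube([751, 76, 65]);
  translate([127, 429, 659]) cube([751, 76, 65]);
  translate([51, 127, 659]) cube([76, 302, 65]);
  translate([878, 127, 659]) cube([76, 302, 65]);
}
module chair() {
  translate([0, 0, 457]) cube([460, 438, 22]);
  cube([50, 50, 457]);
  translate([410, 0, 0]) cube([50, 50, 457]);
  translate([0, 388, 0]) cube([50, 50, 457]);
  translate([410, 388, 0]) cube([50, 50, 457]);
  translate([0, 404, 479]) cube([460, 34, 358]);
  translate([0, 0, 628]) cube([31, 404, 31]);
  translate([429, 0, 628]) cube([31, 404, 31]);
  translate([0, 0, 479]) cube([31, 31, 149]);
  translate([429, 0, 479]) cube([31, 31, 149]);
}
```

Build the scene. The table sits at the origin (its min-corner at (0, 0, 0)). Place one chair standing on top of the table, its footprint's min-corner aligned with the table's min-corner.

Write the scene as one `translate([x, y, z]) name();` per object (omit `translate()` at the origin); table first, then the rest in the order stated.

table();
translate([0, 0, 768]) chair();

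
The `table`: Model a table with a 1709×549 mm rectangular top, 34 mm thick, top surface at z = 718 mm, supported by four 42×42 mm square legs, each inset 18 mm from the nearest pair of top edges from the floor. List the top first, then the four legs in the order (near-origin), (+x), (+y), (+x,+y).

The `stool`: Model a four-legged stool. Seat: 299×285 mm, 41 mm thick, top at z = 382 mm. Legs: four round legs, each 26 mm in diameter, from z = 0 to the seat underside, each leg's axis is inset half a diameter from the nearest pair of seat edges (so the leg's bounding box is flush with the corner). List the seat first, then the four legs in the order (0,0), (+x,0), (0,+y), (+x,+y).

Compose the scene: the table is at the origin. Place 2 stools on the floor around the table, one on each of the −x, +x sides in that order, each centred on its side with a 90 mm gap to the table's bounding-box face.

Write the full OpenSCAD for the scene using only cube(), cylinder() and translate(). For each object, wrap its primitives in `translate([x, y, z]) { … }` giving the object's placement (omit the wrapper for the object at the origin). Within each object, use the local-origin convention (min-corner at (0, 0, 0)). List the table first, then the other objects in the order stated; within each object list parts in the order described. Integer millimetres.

translate([0, 0, 684]) cube([1709, 549, 34]);
translate([18, 18, 0]) cube([42, 42, 684]);
translate([1649, 18, 0]) cube([42, 42, 684]);
translate([18, 489, 0]) cube([42, 42, 684]);
translate([1649, 489, 0]) cube([42, 42, 684]);
translate([-389, 132, 0]) {
  translate([0, 0, 341]) cube([299, 285, 41]);
  translate([13, 13, 0]) cylinder(h = 341, r = 13);
  translate([286, 13, 0]) cylinder(h = 341, r = 13);
  translate([13, 272, 0]) cylinder(h = 341, r = 13);
  translate([286, 272, 0]) cylinder(h = 341, r = 13);
}
translate([1799, 132, 0]) {
  translate([0, 0, 341]) cube([299, 285, 41]);
  translate([13, 13, 0]) cylinder(h = 341, r = 13);
  translate([286, 13, 0]) cylinder(h = 341, r = 13);
  translate([13, 272, 0]) cylinder(h = 341, r = 13);
  translate([286, 272, 0]) cylinder(h = 341, r = 13);
}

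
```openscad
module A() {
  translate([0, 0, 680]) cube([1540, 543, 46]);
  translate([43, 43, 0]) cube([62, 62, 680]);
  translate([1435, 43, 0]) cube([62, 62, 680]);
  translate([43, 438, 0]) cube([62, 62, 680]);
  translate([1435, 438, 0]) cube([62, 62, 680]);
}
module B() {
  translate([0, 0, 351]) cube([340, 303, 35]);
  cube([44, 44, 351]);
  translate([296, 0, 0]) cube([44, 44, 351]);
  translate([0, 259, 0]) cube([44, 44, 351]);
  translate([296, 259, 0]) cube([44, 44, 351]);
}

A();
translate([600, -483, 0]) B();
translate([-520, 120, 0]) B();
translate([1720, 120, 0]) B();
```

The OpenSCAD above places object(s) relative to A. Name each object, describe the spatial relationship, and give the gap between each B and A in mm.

A is a table. B is a stool. Three stools sit around the table at the −y, −x, +x sides. The gap between each stool and the table is 180 mm.

Each stool's nearest face is 180 mm from the table's bounding box.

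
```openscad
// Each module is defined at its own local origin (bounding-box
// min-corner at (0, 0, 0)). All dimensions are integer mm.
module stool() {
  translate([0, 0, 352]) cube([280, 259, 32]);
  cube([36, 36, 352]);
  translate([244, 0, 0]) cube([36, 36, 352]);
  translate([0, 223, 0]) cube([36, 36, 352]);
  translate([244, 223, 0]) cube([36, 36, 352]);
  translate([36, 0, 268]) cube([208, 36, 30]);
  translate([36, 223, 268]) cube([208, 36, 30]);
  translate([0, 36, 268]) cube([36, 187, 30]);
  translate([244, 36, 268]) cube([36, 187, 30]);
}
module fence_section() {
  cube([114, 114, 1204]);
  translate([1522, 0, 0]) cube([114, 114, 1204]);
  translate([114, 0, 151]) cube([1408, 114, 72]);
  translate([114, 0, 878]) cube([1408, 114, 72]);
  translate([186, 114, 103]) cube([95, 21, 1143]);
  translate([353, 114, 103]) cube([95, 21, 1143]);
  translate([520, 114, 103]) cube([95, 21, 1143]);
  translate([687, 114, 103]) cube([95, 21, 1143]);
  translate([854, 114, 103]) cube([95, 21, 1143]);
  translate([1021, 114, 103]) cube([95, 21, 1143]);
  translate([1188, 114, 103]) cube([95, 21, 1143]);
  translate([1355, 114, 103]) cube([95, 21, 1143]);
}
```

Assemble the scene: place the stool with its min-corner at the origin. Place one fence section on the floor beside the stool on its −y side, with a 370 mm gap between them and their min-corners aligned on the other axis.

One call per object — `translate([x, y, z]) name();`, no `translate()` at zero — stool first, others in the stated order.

stool();
translate([0, -505, 0]) fence_section();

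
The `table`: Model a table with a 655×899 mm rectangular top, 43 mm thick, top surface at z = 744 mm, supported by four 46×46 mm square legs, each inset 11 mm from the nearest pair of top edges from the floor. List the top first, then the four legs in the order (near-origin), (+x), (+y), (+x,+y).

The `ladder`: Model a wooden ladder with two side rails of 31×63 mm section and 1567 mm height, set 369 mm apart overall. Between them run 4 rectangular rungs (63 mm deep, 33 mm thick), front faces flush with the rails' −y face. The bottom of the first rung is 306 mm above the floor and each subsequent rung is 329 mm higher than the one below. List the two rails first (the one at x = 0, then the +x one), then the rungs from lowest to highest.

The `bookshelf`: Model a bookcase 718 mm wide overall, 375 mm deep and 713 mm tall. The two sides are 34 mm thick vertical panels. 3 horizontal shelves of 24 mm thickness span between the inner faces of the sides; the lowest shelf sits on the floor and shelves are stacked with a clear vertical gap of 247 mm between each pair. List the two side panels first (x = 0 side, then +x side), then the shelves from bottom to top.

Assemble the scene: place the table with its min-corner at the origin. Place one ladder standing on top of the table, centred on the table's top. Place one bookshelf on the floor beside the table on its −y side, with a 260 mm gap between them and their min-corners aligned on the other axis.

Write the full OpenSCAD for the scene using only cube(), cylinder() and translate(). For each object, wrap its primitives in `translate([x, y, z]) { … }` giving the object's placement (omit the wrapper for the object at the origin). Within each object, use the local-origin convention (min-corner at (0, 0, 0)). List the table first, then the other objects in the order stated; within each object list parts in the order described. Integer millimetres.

translate([0, 0, 701]) cube([655, 899, 43]);
translate([11, 11, 0]) cube([46, 46, 701]);
translate([598, 11, 0]) cube([46, 46, 701]);
translate([11, 842, 0]) cube([46, 46, 701]);
translate([598, 842, 0]) cube([46, 46, 701]);
translate([143, 418, 744]) {
  cube([31, 63, 1567]);
  translate([338, 0, 0]) cube([31, 63, 1567]);
  translate([31, 0, 306]) cube([307, 63, 33]);
  translate([31, 0, 635]) cube([307, 63, 33]);
  translate([31, 0, 964]) cube([307, 63, 33]);
  translate([31, 0, 1293]) cube([307, 63, 33]);
}
translate([0, -635, 0]) {
  cube([34, 375, 713]);
  translate([684, 0, 0]) cube([34, 375, 713]);
  translate([34, 0, 0]) cube([650, 375, 24]);
  translate([34, 0, 271]) cube([650, 375, 24]);
  translate([34, 0, 542]) cube([650, 375, 24]);
}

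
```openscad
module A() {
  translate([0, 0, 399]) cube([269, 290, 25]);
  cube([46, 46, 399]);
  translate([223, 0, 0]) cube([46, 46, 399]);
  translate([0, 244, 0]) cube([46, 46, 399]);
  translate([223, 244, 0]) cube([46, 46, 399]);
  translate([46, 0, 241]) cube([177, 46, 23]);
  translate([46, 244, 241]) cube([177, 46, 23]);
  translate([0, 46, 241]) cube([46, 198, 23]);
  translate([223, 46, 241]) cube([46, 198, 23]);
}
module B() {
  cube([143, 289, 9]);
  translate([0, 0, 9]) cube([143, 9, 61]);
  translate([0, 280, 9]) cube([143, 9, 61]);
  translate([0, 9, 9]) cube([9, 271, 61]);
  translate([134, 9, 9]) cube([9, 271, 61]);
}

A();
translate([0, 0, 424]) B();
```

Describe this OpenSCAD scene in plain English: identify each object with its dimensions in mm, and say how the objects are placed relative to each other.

A is a simple wooden stool: a rectangular seat 269 mm (x) by 290 mm (y), 25 mm thick, top face at z = 424 mm, on four square legs, each 46×46 mm in cross-section. The legs rest on z = 0, each flush with a corner of the seat. Four stretchers, 46 mm wide and 23 mm tall, connect adjacent legs with their undersides at z = 241 mm, each running between the inner faces of the legs it joins and aligned with the legs' outer faces on the other axis.

B is an open storage box with external size 143×289×70 mm and wall thickness 9 mm (the base is also 9 mm thick). The base covers the whole footprint; the four walls stand on the base, with the y-facing walls full-width and the x-facing walls fitting between their inner faces.

The open box is on top of the stool.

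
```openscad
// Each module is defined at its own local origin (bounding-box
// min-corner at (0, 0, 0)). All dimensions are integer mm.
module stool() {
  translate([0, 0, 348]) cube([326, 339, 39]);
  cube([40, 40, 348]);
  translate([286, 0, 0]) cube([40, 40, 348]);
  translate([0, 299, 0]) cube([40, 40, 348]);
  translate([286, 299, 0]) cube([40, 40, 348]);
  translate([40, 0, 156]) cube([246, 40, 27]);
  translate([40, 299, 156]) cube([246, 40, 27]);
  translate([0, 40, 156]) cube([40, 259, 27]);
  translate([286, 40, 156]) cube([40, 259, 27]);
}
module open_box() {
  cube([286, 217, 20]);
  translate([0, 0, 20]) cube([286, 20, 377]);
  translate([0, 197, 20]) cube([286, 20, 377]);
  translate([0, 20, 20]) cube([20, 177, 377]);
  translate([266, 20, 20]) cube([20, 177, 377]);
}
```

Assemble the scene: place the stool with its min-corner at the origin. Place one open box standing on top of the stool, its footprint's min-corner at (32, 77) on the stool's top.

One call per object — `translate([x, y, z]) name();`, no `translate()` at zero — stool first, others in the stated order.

stool();
translate([32, 77, 387]) open_box();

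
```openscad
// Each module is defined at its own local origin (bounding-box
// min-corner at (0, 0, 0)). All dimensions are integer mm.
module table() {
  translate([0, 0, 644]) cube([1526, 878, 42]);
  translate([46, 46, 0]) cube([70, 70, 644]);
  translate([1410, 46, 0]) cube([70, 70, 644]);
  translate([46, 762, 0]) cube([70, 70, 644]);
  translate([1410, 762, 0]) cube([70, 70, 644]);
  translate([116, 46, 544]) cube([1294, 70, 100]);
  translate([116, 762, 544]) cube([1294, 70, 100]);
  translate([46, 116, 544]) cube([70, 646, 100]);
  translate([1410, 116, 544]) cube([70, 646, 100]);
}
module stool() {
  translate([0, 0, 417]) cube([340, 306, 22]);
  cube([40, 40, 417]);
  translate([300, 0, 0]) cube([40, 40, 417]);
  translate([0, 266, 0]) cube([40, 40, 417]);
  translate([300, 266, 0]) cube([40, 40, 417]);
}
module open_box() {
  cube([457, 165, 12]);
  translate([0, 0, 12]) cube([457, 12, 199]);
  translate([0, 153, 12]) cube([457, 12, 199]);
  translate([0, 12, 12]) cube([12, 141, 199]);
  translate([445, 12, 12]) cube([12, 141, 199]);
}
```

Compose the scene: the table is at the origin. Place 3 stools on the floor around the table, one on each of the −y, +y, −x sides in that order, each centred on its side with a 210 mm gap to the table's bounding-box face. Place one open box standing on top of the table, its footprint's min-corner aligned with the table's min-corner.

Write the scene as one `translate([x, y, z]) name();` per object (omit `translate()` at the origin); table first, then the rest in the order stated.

table();
translate([593, -516, 0]) stool();
translate([593, 1088, 0]) stool();
translate([-550, 286, 0]) stool();
translate([0, 0, 686]) open_box();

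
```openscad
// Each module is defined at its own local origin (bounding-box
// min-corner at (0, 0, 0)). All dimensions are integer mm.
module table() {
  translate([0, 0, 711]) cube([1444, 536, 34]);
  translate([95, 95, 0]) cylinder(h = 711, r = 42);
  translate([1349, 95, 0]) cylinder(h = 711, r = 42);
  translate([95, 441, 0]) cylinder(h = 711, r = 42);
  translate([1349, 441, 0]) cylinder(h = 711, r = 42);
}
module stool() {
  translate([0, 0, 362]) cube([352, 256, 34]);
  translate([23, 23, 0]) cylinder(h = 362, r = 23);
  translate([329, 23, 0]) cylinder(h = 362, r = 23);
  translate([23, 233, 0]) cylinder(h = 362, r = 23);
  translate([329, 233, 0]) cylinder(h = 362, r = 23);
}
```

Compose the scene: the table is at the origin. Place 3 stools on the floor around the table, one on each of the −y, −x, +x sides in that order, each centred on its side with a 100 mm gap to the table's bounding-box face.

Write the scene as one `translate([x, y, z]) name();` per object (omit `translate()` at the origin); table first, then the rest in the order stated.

table();
translate([546, -356, 0]) stool();
translate([-452, 140, 0]) stool();
translate([1544, 140, 0]) stool();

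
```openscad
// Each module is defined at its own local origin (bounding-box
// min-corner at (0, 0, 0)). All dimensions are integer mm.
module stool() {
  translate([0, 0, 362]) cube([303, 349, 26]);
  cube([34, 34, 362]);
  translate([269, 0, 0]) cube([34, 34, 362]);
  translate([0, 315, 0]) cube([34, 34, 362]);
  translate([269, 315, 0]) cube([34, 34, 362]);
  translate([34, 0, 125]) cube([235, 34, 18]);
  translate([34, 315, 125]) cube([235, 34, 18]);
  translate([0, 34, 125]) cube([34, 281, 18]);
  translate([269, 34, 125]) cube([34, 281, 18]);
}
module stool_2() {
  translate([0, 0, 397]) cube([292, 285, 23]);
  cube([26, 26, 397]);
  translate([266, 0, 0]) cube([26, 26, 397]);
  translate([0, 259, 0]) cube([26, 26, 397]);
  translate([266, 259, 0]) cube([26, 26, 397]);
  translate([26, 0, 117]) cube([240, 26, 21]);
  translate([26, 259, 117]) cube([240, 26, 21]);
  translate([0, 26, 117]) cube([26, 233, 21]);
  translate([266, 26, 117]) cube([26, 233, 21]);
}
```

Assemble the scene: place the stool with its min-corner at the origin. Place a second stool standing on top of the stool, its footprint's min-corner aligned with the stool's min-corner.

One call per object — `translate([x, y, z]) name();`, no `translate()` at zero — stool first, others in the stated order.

stool();
translate([0, 0, 388]) stool_2();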